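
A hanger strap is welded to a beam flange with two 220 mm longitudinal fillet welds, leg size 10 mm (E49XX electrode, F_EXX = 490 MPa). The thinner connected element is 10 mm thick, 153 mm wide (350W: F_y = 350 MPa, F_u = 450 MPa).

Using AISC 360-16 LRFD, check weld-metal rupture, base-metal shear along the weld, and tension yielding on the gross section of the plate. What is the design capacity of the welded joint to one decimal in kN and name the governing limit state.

482.0 kN (gross-section yield governs)

Weld metal: throat = 0.707×10 = 7.07 mm, L = 2×220 = 440 mm. φR_n = 0.75 × 0.6 × 490 × 7.07 × 440 = 685.9 kN.
Base metal shear (10 mm plate): yield φR_n = 1.0×0.6×350×10×440 = 924.0 kN; rupture φR_n = 0.75×0.6×450×10×440 = 891.0 kN; take 891.0 kN (rupture).
Tension yield (gross): A_g = 153×10 = 1530 mm². φR_n = 0.90 × 350 × 1530 = 482.0 kN.
Governing: min(685.9, 891.0, 482.0) = 482.0 kN → gross-section yield.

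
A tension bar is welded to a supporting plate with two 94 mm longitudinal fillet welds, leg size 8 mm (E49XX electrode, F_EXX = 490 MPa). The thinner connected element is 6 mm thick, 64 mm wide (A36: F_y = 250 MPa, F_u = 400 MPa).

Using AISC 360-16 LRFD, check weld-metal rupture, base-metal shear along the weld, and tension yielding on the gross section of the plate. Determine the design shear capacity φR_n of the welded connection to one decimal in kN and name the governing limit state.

86.4 kN (gross-section yield governs)

Weld metal: throat = 0.707×8 = 5.656 mm, L = 2×94 = 188 mm. φR_n = 0.75 × 0.6 × 490 × 5.656 × 188 = 234.5 kN.
Base metal shear (6 mm plate): yield φR_n = 1.0×0.6×250×6×188 = 169.2 kN; rupture φR_n = 0.75×0.6×400×6×188 = 203.0 kN; take 169.2 kN (yield).
Tension yield (gross): A_g = 64×6 = 384 mm². φR_n = 0.90 × 250 × 384 = 86.4 kN.
Governing: min(234.5, 169.2, 86.4) = 86.4 kN → gross-section yield.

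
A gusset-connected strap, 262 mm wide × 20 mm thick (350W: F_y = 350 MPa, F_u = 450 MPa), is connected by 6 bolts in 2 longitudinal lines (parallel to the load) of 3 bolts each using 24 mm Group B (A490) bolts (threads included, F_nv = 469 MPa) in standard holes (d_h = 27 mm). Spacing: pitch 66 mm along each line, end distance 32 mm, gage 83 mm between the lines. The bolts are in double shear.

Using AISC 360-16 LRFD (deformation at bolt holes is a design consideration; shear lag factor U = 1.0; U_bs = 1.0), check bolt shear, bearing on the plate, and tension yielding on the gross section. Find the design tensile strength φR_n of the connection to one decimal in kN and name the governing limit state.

Bolt shear: A_b = π(24)²/4 = 452.39 mm². φR_n = 0.75 × 469 × 452.39 × 6 × 2 = 1909.5 kN.
Bearing (20 mm plate, F_u = 450 MPa): end bolts L_c = 32 − 27/2 = 18.5, R_n = min(1.2×18.5×20×450, 2.4×24×20×450) = 199.8 kN/bolt; interior L_c = 66 − 27 = 39, R_n = 421.2 kN/bolt. φR_n = 0.75 × (2×199.8 + 4×421.2) = 1563.3 kN.
Tension yield (gross): A_g = 262×20 = 5240 mm². φR_n = 0.90 × 350 × 5240 = 1650.6 kN.
Governing: min(1909.5, 1563.3, 1650.6) = 1563.3 kN → bearing.

1563.3 kN (bearing governs)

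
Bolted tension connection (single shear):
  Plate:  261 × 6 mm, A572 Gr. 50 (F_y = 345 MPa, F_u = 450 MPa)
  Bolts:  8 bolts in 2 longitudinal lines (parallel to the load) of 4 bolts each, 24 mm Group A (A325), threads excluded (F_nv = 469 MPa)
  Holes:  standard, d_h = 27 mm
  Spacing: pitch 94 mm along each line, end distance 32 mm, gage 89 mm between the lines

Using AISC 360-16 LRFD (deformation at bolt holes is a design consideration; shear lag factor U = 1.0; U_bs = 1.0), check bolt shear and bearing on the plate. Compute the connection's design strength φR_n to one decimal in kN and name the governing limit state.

Bolt shear: A_b = π(24)²/4 = 452.39 mm². φR_n = 0.75 × 469 × 452.39 × 8 × 1 = 1273.0 kN.
Bearing (6 mm plate, F_u = 450 MPa): end bolts L_c = 32 − 27/2 = 18.5, R_n = min(1.2×18.5×6×450, 2.4×24×6×450) = 59.94 kN/bolt; interior L_c = 94 − 27 = 67, R_n = 155.52 kN/bolt. φR_n = 0.75 × (2×59.94 + 6×155.52) = 789.8 kN.
Governing: min(1273.0, 789.8) = 789.8 kN → bearing.

789.8 kN (bearing governs)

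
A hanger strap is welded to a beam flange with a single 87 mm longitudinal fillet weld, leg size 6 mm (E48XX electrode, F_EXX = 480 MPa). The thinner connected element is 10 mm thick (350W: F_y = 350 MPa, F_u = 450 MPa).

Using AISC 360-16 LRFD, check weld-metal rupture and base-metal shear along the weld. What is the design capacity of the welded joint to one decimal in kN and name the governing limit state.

79.7 kN (weld metal governs)

Weld metal: throat = 0.707×6 = 4.242 mm, L = 87 mm. φR_n = 0.75 × 0.6 × 480 × 4.242 × 87 = 79.7 kN.
Base metal shear (10 mm plate): yield φR_n = 1.0×0.6×350×10×87 = 182.7 kN; rupture φR_n = 0.75×0.6×450×10×87 = 176.2 kN; take 176.2 kN (rupture).
Governing: min(79.7, 176.2) = 79.7 kN → weld metal.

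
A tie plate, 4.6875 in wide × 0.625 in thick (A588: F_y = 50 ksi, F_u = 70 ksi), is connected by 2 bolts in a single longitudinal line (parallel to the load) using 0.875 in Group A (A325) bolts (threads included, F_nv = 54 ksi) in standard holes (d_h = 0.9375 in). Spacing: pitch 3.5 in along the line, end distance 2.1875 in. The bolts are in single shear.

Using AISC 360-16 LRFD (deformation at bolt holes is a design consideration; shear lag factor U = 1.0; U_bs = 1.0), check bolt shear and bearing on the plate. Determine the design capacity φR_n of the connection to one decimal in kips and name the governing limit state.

48.7 kips (bolt shear governs)

Bolt shear: A_b = π(0.875)²/4 = 0.60132 in². φR_n = 0.75 × 54 × 0.60132 × 2 × 1 = 48.7 kips.
Bearing (0.625 in plate, F_u = 70 ksi): end bolts L_c = 2.1875 − 0.9375/2 = 1.71875, R_n = min(1.2×1.71875×0.625×70, 2.4×0.875×0.625×70) = 90.234 kips/bolt; interior L_c = 3.5 − 0.9375 = 2.5625, R_n = 91.875 kips/bolt. φR_n = 0.75 × (1×90.234 + 1×91.875) = 136.6 kips.
Governing: min(48.7, 136.6) = 48.7 kips → bolt shear.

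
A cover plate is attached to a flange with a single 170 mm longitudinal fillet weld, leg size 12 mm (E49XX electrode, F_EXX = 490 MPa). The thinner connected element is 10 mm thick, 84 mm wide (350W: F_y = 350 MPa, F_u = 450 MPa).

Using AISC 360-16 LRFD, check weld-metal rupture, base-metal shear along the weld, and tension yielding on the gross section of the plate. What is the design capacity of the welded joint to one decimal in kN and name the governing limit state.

Weld metal: throat = 0.707×12 = 8.484 mm, L = 170 mm. φR_n = 0.75 × 0.6 × 490 × 8.484 × 170 = 318.0 kN.
Base metal shear (10 mm plate): yield φR_n = 1.0×0.6×350×10×170 = 357.0 kN; rupture φR_n = 0.75×0.6×450×10×170 = 344.3 kN; take 344.3 kN (rupture).
Tension yield (gross): A_g = 84×10 = 840 mm². φR_n = 0.90 × 350 × 840 = 264.6 kN.
Governing: min(318.0, 344.3, 264.6) = 264.6 kN → gross-section yield.

264.6 kN (gross-section yield governs)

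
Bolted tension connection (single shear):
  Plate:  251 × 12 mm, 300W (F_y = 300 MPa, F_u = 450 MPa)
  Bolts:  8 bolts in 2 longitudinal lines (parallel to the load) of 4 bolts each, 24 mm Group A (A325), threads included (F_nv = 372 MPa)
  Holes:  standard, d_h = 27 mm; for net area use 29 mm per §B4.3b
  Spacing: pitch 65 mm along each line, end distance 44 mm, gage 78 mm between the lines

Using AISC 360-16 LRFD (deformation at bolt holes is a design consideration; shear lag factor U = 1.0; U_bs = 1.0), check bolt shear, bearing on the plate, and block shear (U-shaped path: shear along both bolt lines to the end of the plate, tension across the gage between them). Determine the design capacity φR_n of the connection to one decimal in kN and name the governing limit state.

866.7 kN (block shear governs)

Bolt shear: A_b = π(24)²/4 = 452.39 mm². φR_n = 0.75 × 372 × 452.39 × 8 × 1 = 1009.7 kN.
Bearing (12 mm plate, F_u = 450 MPa): end bolts L_c = 44 − 27/2 = 30.5, R_n = min(1.2×30.5×12×450, 2.4×24×12×450) = 197.64 kN/bolt; interior L_c = 65 − 27 = 38, R_n = 246.24 kN/bolt. φR_n = 0.75 × (2×197.64 + 6×246.24) = 1404.5 kN.
Block shear: shear path 2×[44+3×65] = 2×239 mm, A_gv = 5736, A_nv = 2×(239 − 3.5×29)×12 = 3300 mm²; tension across gage: (78 − 1×29)×12 = 588 mm². R_n = min(0.6×450×3300, 0.6×300×5736) + 1.0×450×588 = min(891, 1032.5) + 264.6 = 1155.6 kN. φR_n = 0.75 × 1155.6 = 866.7 kN.
Governing: min(1009.7, 1404.5, 866.7) = 866.7 kN → block shear.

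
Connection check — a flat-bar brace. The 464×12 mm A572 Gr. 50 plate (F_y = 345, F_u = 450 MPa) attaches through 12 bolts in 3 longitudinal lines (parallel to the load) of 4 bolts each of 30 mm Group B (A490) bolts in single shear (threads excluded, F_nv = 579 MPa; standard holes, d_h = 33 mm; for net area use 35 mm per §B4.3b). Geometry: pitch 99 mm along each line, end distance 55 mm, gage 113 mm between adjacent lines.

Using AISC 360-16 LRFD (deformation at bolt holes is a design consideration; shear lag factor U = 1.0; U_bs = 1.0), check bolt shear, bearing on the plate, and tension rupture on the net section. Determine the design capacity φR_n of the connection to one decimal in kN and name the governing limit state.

1454.0 kN (net-section rupture governs)

Bolt shear: A_b = π(30)²/4 = 706.86 mm². φR_n = 0.75 × 579 × 706.86 × 12 × 1 = 3683.4 kN.
Bearing (12 mm plate, F_u = 450 MPa): end bolts L_c = 55 − 33/2 = 38.5, R_n = min(1.2×38.5×12×450, 2.4×30×12×450) = 249.48 kN/bolt; interior L_c = 99 − 33 = 66, R_n = 388.8 kN/bolt. φR_n = 0.75 × (3×249.48 + 9×388.8) = 3185.7 kN.
Tension rupture (net): A_n = (464 − 3×35)×12 = 4308 mm² (U = 1.0, A_e = A_n). φR_n = 0.75 × 450 × 4308 = 1454.0 kN.
Governing: min(3683.4, 3185.7, 1454.0) = 1454.0 kN → net-section rupture.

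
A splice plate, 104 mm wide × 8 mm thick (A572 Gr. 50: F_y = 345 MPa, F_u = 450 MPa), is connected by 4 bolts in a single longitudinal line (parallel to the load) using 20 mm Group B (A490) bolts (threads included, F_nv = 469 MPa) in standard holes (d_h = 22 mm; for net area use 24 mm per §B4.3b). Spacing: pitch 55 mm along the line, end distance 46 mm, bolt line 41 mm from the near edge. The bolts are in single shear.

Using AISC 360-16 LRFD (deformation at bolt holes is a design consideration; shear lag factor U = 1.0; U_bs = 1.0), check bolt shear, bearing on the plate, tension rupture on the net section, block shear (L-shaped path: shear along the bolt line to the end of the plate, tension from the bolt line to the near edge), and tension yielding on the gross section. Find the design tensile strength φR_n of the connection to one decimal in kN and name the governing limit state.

216.0 kN (net-section rupture governs)

Bolt shear: A_b = π(20)²/4 = 314.16 mm². φR_n = 0.75 × 469 × 314.16 × 4 × 1 = 442.0 kN.
Bearing (8 mm plate, F_u = 450 MPa): end bolts L_c = 46 − 22/2 = 35, R_n = min(1.2×35×8×450, 2.4×20×8×450) = 151.2 kN/bolt; interior L_c = 55 − 22 = 33, R_n = 142.56 kN/bolt. φR_n = 0.75 × (1×151.2 + 3×142.56) = 434.2 kN.
Tension rupture (net): A_n = (104 − 1×24)×8 = 640 mm² (U = 1.0, A_e = A_n). φR_n = 0.75 × 450 × 640 = 216.0 kN.
Block shear: shear path 1×[46+3×55] = 1×211 mm, A_gv = 1688, A_nv = 1×(211 − 3.5×24)×8 = 1016 mm²; tension to near edge: (41 − 0.5×24)×8 = 232 mm². R_n = min(0.6×450×1016, 0.6×345×1688) + 1.0×450×232 = min(274.32, 349.42) + 104.4 = 378.72 kN. φR_n = 0.75 × 378.72 = 284.0 kN.
Tension yield (gross): A_g = 104×8 = 832 mm². φR_n = 0.90 × 345 × 832 = 258.3 kN.
Governing: min(442.0, 434.2, 216.0, 284.0, 258.3) = 216.0 kN → net-section rupture.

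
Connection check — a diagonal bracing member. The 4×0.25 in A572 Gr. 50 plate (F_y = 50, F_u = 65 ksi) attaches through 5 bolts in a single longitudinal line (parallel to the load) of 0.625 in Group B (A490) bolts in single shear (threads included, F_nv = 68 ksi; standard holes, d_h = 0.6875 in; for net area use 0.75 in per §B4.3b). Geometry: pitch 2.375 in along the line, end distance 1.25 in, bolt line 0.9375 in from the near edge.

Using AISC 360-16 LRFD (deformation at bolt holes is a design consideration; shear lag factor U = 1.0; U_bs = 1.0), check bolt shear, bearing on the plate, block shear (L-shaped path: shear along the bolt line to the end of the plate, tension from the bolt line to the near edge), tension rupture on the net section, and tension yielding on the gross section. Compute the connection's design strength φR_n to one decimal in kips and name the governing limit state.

39.6 kips (net-section rupture governs)

Bolt shear: A_b = π(0.625)²/4 = 0.3068 in². φR_n = 0.75 × 68 × 0.3068 × 5 × 1 = 78.2 kips.
Bearing (0.25 in plate, F_u = 65 ksi): end bolts L_c = 1.25 − 0.6875/2 = 0.90625, R_n = min(1.2×0.90625×0.25×65, 2.4×0.625×0.25×65) = 17.672 kips/bolt; interior L_c = 2.375 − 0.6875 = 1.6875, R_n = 24.375 kips/bolt. φR_n = 0.75 × (1×17.672 + 4×24.375) = 86.4 kips.
Block shear: shear path 1×[1.25+4×2.375] = 1×10.75 in, A_gv = 2.6875, A_nv = 1×(10.75 − 4.5×0.75)×0.25 = 1.8438 in²; tension to near edge: (0.9375 − 0.5×0.75)×0.25 = 0.14063 in². R_n = min(0.6×65×1.8438, 0.6×50×2.6875) + 1.0×65×0.14063 = min(71.908, 80.625) + 9.141 = 81.049 kips. φR_n = 0.75 × 81.049 = 60.8 kips.
Tension rupture (net): A_n = (4 − 1×0.75)×0.25 = 0.8125 in² (U = 1.0, A_e = A_n). φR_n = 0.75 × 65 × 0.8125 = 39.6 kips.
Tension yield (gross): A_g = 4×0.25 = 1 in². φR_n = 0.90 × 50 × 1 = 45.0 kips.
Governing: min(78.2, 86.4, 60.8, 39.6, 45.0) = 39.6 kips → net-section rupture.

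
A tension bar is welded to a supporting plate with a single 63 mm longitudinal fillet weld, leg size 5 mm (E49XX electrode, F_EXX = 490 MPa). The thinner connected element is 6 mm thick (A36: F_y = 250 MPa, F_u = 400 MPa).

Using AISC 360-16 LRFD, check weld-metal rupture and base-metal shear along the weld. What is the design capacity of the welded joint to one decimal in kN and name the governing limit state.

49.1 kN (weld metal governs)

Weld metal: throat = 0.707×5 = 3.535 mm, L = 63 mm. φR_n = 0.75 × 0.6 × 490 × 3.535 × 63 = 49.1 kN.
Base metal shear (6 mm plate): yield φR_n = 1.0×0.6×250×6×63 = 56.7 kN; rupture φR_n = 0.75×0.6×400×6×63 = 68.0 kN; take 56.7 kN (yield).
Governing: min(49.1, 56.7) = 49.1 kN → weld metal.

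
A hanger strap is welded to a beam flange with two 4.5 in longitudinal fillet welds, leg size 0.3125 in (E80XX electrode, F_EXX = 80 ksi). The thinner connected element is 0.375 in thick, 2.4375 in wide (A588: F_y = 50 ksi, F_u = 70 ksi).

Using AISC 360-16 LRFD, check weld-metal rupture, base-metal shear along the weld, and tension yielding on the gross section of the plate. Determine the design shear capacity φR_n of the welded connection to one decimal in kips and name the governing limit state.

41.1 kips (gross-section yield governs)

Weld metal: throat = 0.707×0.3125 = 0.22094 in, L = 2×4.5 = 9 in. φR_n = 0.75 × 0.6 × 80 × 0.22094 × 9 = 71.6 kips.
Base metal shear (0.375 in plate): yield φR_n = 1.0×0.6×50×0.375×9 = 101.3 kips; rupture φR_n = 0.75×0.6×70×0.375×9 = 106.3 kips; take 101.3 kips (yield).
Tension yield (gross): A_g = 2.4375×0.375 = 0.91406 in². φR_n = 0.90 × 50 × 0.91406 = 41.1 kips.
Governing: min(71.6, 101.3, 41.1) = 41.1 kips → gross-section yield.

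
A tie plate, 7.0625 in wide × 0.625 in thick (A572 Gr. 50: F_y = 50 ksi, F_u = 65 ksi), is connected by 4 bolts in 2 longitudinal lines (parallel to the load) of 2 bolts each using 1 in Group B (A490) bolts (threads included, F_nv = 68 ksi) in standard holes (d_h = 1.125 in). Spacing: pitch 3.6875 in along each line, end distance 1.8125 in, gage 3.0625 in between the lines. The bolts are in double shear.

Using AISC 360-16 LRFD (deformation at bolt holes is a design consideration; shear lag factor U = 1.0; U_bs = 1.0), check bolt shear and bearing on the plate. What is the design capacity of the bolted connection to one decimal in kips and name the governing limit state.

237.7 kips (bearing governs)

Bolt shear: A_b = π(1)²/4 = 0.7854 in². φR_n = 0.75 × 68 × 0.7854 × 4 × 2 = 320.4 kips.
Bearing (0.625 in plate, F_u = 65 ksi): end bolts L_c = 1.8125 − 1.125/2 = 1.25, R_n = min(1.2×1.25×0.625×65, 2.4×1×0.625×65) = 60.938 kips/bolt; interior L_c = 3.6875 − 1.125 = 2.5625, R_n = 97.5 kips/bolt. φR_n = 0.75 × (2×60.938 + 2×97.5) = 237.7 kips.
Governing: min(320.4, 237.7) = 237.7 kips → bearing.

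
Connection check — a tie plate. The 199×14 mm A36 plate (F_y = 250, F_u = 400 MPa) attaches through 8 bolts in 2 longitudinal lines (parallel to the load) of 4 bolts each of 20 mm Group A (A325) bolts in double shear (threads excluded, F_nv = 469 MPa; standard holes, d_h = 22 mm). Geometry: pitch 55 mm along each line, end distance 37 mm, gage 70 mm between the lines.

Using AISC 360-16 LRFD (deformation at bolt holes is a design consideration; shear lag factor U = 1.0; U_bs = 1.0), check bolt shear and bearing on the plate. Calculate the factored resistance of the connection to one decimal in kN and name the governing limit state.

1260.0 kN (bearing governs)

Bolt shear: A_b = π(20)²/4 = 314.16 mm². φR_n = 0.75 × 469 × 314.16 × 8 × 2 = 1768.1 kN.
Bearing (14 mm plate, F_u = 400 MPa): end bolts L_c = 37 − 22/2 = 26, R_n = min(1.2×26×14×400, 2.4×20×14×400) = 174.72 kN/bolt; interior L_c = 55 − 22 = 33, R_n = 221.76 kN/bolt. φR_n = 0.75 × (2×174.72 + 6×221.76) = 1260.0 kN.
Governing: min(1768.1, 1260.0) = 1260.0 kN → bearing.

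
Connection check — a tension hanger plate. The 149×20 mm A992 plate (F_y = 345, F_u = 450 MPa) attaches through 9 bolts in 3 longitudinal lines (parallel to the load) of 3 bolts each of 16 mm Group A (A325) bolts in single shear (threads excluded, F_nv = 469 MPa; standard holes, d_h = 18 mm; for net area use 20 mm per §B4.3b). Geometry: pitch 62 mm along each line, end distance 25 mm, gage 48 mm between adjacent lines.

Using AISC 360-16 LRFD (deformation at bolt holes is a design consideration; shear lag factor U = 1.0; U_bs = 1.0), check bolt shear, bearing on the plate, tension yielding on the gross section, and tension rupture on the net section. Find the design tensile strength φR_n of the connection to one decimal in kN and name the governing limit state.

600.8 kN (net-section rupture governs)

Bolt shear: A_b = π(16)²/4 = 201.06 mm². φR_n = 0.75 × 469 × 201.06 × 9 × 1 = 636.5 kN.
Bearing (20 mm plate, F_u = 450 MPa): end bolts L_c = 25 − 18/2 = 16, R_n = min(1.2×16×20×450, 2.4×16×20×450) = 172.8 kN/bolt; interior L_c = 62 − 18 = 44, R_n = 345.6 kN/bolt. φR_n = 0.75 × (3×172.8 + 6×345.6) = 1944.0 kN.
Tension yield (gross): A_g = 149×20 = 2980 mm². φR_n = 0.90 × 345 × 2980 = 925.3 kN.
Tension rupture (net): A_n = (149 − 3×20)×20 = 1780 mm² (U = 1.0, A_e = A_n). φR_n = 0.75 × 450 × 1780 = 600.8 kN.
Governing: min(636.5, 1944.0, 925.3, 600.8) = 600.8 kN → net-section rupture.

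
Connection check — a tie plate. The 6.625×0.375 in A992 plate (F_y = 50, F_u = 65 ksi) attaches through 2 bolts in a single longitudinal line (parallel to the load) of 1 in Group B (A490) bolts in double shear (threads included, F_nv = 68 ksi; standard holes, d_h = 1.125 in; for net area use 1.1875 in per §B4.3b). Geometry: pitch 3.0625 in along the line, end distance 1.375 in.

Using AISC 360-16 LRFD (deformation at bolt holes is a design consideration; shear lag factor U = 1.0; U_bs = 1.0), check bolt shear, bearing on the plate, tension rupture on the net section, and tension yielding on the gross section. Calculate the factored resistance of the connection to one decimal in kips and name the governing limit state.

Bolt shear: A_b = π(1)²/4 = 0.7854 in². φR_n = 0.75 × 68 × 0.7854 × 2 × 2 = 160.2 kips.
Bearing (0.375 in plate, F_u = 65 ksi): end bolts L_c = 1.375 − 1.125/2 = 0.8125, R_n = min(1.2×0.8125×0.375×65, 2.4×1×0.375×65) = 23.766 kips/bolt; interior L_c = 3.0625 − 1.125 = 1.9375, R_n = 56.672 kips/bolt. φR_n = 0.75 × (1×23.766 + 1×56.672) = 60.3 kips.
Tension rupture (net): A_n = (6.625 − 1×1.1875)×0.375 = 2.0391 in² (U = 1.0, A_e = A_n). φR_n = 0.75 × 65 × 2.0391 = 99.4 kips.
Tension yield (gross): A_g = 6.625×0.375 = 2.4844 in². φR_n = 0.90 × 50 × 2.4844 = 111.8 kips.
Governing: min(160.2, 60.3, 99.4, 111.8) = 60.3 kips → bearing.

60.3 kips (bearing governs)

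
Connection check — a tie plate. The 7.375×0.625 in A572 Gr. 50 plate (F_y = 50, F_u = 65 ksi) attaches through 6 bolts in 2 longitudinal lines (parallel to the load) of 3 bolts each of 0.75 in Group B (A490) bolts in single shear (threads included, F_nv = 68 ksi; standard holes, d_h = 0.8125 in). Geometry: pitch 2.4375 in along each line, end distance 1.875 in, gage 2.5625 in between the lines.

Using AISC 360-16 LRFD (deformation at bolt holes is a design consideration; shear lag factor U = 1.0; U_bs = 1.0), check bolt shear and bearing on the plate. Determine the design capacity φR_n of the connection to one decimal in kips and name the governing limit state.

Bolt shear: A_b = π(0.75)²/4 = 0.44179 in². φR_n = 0.75 × 68 × 0.44179 × 6 × 1 = 135.2 kips.
Bearing (0.625 in plate, F_u = 65 ksi): end bolts L_c = 1.875 − 0.8125/2 = 1.46875, R_n = min(1.2×1.46875×0.625×65, 2.4×0.75×0.625×65) = 71.602 kips/bolt; interior L_c = 2.4375 − 0.8125 = 1.625, R_n = 73.125 kips/bolt. φR_n = 0.75 × (2×71.602 + 4×73.125) = 326.8 kips.
Governing: min(135.2, 326.8) = 135.2 kips → bolt shear.

135.2 kips (bolt shear governs)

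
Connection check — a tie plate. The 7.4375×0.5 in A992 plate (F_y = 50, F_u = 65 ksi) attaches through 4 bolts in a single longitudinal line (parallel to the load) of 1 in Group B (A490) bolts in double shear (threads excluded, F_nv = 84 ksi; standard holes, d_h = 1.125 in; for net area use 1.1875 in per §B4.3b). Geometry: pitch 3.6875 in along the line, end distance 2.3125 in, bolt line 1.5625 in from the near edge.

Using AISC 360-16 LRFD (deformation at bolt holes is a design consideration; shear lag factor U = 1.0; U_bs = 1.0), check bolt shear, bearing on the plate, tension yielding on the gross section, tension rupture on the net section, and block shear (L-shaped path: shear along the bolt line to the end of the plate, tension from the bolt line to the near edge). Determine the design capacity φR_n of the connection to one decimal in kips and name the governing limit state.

Bolt shear: A_b = π(1)²/4 = 0.7854 in². φR_n = 0.75 × 84 × 0.7854 × 4 × 2 = 395.8 kips.
Bearing (0.5 in plate, F_u = 65 ksi): end bolts L_c = 2.3125 − 1.125/2 = 1.75, R_n = min(1.2×1.75×0.5×65, 2.4×1×0.5×65) = 68.25 kips/bolt; interior L_c = 3.6875 − 1.125 = 2.5625, R_n = 78 kips/bolt. φR_n = 0.75 × (1×68.25 + 3×78) = 226.7 kips.
Tension yield (gross): A_g = 7.4375×0.5 = 3.7188 in². φR_n = 0.90 × 50 × 3.7188 = 167.3 kips.
Tension rupture (net): A_n = (7.4375 − 1×1.1875)×0.5 = 3.125 in² (U = 1.0, A_e = A_n). φR_n = 0.75 × 65 × 3.125 = 152.3 kips.
Block shear: shear path 1×[2.3125+3×3.6875] = 1×13.375 in, A_gv = 6.6875, A_nv = 1×(13.375 − 3.5×1.1875)×0.5 = 4.6094 in²; tension to near edge: (1.5625 − 0.5×1.1875)×0.5 = 0.48438 in². R_n = min(0.6×65×4.6094, 0.6×50×6.6875) + 1.0×65×0.48438 = min(179.77, 200.63) + 31.485 = 211.26 kips. φR_n = 0.75 × 211.26 = 158.4 kips.
Governing: min(395.8, 226.7, 167.3, 152.3, 158.4) = 152.3 kips → net-section rupture.

152.3 kips (net-section rupture governs)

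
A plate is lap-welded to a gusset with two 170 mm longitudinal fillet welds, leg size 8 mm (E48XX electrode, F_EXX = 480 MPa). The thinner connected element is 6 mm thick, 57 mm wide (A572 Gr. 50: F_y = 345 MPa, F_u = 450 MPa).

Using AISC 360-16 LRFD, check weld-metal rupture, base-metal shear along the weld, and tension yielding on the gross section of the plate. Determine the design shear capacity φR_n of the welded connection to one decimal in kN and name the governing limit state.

106.2 kN (gross-section yield governs)

Weld metal: throat = 0.707×8 = 5.656 mm, L = 2×170 = 340 mm. φR_n = 0.75 × 0.6 × 480 × 5.656 × 340 = 415.4 kN.
Base metal shear (6 mm plate): yield φR_n = 1.0×0.6×345×6×340 = 422.3 kN; rupture φR_n = 0.75×0.6×450×6×340 = 413.1 kN; take 413.1 kN (rupture).
Tension yield (gross): A_g = 57×6 = 342 mm². φR_n = 0.90 × 345 × 342 = 106.2 kN.
Governing: min(415.4, 413.1, 106.2) = 106.2 kN → gross-section yield.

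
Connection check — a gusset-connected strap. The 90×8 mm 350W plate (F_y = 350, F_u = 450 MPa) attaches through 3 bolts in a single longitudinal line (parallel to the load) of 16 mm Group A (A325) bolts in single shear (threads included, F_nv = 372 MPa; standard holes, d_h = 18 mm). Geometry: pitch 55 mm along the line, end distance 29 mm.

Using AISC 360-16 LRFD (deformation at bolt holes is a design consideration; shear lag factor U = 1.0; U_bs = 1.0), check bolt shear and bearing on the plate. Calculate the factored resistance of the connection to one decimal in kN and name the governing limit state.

Bolt shear: A_b = π(16)²/4 = 201.06 mm². φR_n = 0.75 × 372 × 201.06 × 3 × 1 = 168.3 kN.
Bearing (8 mm plate, F_u = 450 MPa): end bolts L_c = 29 − 18/2 = 20, R_n = min(1.2×20×8×450, 2.4×16×8×450) = 86.4 kN/bolt; interior L_c = 55 − 18 = 37, R_n = 138.24 kN/bolt. φR_n = 0.75 × (1×86.4 + 2×138.24) = 272.2 kN.
Governing: min(168.3, 272.2) = 168.3 kN → bolt shear.

168.3 kN (bolt shear governs)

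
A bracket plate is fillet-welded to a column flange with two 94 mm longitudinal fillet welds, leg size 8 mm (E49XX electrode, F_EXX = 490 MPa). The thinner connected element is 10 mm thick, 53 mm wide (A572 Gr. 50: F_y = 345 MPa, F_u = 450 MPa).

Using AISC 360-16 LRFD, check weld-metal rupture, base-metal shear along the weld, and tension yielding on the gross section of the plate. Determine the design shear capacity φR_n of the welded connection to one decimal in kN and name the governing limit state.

Weld metal: throat = 0.707×8 = 5.656 mm, L = 2×94 = 188 mm. φR_n = 0.75 × 0.6 × 490 × 5.656 × 188 = 234.5 kN.
Base metal shear (10 mm plate): yield φR_n = 1.0×0.6×345×10×188 = 389.2 kN; rupture φR_n = 0.75×0.6×450×10×188 = 380.7 kN; take 380.7 kN (rupture).
Tension yield (gross): A_g = 53×10 = 530 mm². φR_n = 0.90 × 345 × 530 = 164.6 kN.
Governing: min(234.5, 380.7, 164.6) = 164.6 kN → gross-section yield.

164.6 kN (gross-section yield governs)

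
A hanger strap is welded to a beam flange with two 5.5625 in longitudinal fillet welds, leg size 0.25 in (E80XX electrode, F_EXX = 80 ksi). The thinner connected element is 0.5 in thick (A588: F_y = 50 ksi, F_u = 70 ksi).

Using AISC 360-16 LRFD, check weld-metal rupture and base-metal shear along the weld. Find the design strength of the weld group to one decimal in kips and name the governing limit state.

Weld metal: throat = 0.707×0.25 = 0.17675 in, L = 2×5.5625 = 11.125 in. φR_n = 0.75 × 0.6 × 80 × 0.17675 × 11.125 = 70.8 kips.
Base metal shear (0.5 in plate): yield φR_n = 1.0×0.6×50×0.5×11.125 = 166.9 kips; rupture φR_n = 0.75×0.6×70×0.5×11.125 = 175.2 kips; take 166.9 kips (yield).
Governing: min(70.8, 166.9) = 70.8 kips → weld metal.

70.8 kips (weld metal governs)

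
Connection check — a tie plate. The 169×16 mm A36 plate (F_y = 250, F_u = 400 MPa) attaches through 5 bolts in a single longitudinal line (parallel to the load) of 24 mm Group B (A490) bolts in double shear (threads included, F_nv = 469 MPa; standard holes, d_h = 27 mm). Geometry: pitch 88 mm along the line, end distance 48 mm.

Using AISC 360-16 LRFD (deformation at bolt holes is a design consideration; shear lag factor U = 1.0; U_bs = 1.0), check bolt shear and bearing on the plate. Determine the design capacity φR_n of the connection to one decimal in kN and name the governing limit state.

1304.6 kN (bearing governs)

Bolt shear: A_b = π(24)²/4 = 452.39 mm². φR_n = 0.75 × 469 × 452.39 × 5 × 2 = 1591.3 kN.
Bearing (16 mm plate, F_u = 400 MPa): end bolts L_c = 48 − 27/2 = 34.5, R_n = min(1.2×34.5×16×400, 2.4×24×16×400) = 264.96 kN/bolt; interior L_c = 88 − 27 = 61, R_n = 368.64 kN/bolt. φR_n = 0.75 × (1×264.96 + 4×368.64) = 1304.6 kN.
Governing: min(1591.3, 1304.6) = 1304.6 kN → bearing.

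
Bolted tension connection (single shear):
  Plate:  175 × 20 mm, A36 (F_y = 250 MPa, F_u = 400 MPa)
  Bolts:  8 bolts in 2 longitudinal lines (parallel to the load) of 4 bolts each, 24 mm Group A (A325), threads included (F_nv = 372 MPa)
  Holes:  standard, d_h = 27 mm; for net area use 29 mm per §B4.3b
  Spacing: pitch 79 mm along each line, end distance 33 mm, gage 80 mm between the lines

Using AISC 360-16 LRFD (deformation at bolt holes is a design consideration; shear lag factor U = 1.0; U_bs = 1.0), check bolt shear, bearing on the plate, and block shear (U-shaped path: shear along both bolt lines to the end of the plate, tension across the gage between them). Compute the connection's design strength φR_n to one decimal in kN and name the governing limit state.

Bolt shear: A_b = π(24)²/4 = 452.39 mm². φR_n = 0.75 × 372 × 452.39 × 8 × 1 = 1009.7 kN.
Bearing (20 mm plate, F_u = 400 MPa): end bolts L_c = 33 − 27/2 = 19.5, R_n = min(1.2×19.5×20×400, 2.4×24×20×400) = 187.2 kN/bolt; interior L_c = 79 − 27 = 52, R_n = 460.8 kN/bolt. φR_n = 0.75 × (2×187.2 + 6×460.8) = 2354.4 kN.
Block shear: shear path 2×[33+3×79] = 2×270 mm, A_gv = 10800, A_nv = 2×(270 − 3.5×29)×20 = 6740 mm²; tension across gage: (80 − 1×29)×20 = 1020 mm². R_n = min(0.6×400×6740, 0.6×250×10800) + 1.0×400×1020 = min(1617.6, 1620) + 408 = 2025.6 kN. φR_n = 0.75 × 2025.6 = 1519.2 kN.
Governing: min(1009.7, 2354.4, 1519.2) = 1009.7 kN → bolt shear.

1009.7 kN (bolt shear governs)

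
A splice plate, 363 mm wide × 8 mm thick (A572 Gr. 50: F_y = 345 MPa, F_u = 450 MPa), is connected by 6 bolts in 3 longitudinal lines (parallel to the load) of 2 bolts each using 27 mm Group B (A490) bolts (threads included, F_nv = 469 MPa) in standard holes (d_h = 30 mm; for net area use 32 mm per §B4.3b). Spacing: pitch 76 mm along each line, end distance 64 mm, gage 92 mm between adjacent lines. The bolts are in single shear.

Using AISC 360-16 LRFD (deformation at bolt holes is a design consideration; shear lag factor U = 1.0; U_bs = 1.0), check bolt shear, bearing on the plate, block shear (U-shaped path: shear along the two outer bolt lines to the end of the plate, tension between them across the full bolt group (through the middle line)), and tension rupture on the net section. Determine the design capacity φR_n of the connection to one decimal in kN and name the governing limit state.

Bolt shear: A_b = π(27)²/4 = 572.56 mm². φR_n = 0.75 × 469 × 572.56 × 6 × 1 = 1208.4 kN.
Bearing (8 mm plate, F_u = 450 MPa): end bolts L_c = 64 − 30/2 = 49, R_n = min(1.2×49×8×450, 2.4×27×8×450) = 211.68 kN/bolt; interior L_c = 76 − 30 = 46, R_n = 198.72 kN/bolt. φR_n = 0.75 × (3×211.68 + 3×198.72) = 923.4 kN.
Block shear: shear path 2×[64+1×76] = 2×140 mm, A_gv = 2240, A_nv = 2×(140 − 1.5×32)×8 = 1472 mm²; tension across gage: (184 − 2×32)×8 = 960 mm². R_n = min(0.6×450×1472, 0.6×345×2240) + 1.0×450×960 = min(397.44, 463.68) + 432 = 829.44 kN. φR_n = 0.75 × 829.44 = 622.1 kN.
Tension rupture (net): A_n = (363 − 3×32)×8 = 2136 mm² (U = 1.0, A_e = A_n). φR_n = 0.75 × 450 × 2136 = 720.9 kN.
Governing: min(1208.4, 923.4, 622.1, 720.9) = 622.1 kN → block shear.

622.1 kN (block shear governs)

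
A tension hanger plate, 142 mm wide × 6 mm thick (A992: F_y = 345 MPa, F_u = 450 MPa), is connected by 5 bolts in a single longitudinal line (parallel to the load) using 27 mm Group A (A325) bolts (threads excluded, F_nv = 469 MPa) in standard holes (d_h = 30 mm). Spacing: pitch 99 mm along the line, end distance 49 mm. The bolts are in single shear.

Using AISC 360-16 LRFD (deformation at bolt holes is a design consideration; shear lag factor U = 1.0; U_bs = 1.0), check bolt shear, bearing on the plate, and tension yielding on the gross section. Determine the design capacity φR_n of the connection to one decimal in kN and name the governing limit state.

Bolt shear: A_b = π(27)²/4 = 572.56 mm². φR_n = 0.75 × 469 × 572.56 × 5 × 1 = 1007.0 kN.
Bearing (6 mm plate, F_u = 450 MPa): end bolts L_c = 49 − 30/2 = 34, R_n = min(1.2×34×6×450, 2.4×27×6×450) = 110.16 kN/bolt; interior L_c = 99 − 30 = 69, R_n = 174.96 kN/bolt. φR_n = 0.75 × (1×110.16 + 4×174.96) = 607.5 kN.
Tension yield (gross): A_g = 142×6 = 852 mm². φR_n = 0.90 × 345 × 852 = 264.5 kN.
Governing: min(1007.0, 607.5, 264.5) = 264.5 kN → gross-section yield.

264.5 kN (gross-section yield governs)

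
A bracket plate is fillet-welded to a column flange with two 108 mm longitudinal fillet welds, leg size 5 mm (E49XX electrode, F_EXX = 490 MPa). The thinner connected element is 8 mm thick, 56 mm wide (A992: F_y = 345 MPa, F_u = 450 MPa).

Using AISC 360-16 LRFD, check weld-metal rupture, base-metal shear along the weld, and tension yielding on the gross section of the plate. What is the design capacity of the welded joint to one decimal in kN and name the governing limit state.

139.1 kN (gross-section yield governs)

Weld metal: throat = 0.707×5 = 3.535 mm, L = 2×108 = 216 mm. φR_n = 0.75 × 0.6 × 490 × 3.535 × 216 = 168.4 kN.
Base metal shear (8 mm plate): yield φR_n = 1.0×0.6×345×8×216 = 357.7 kN; rupture φR_n = 0.75×0.6×450×8×216 = 349.9 kN; take 349.9 kN (rupture).
Tension yield (gross): A_g = 56×8 = 448 mm². φR_n = 0.90 × 345 × 448 = 139.1 kN.
Governing: min(168.4, 349.9, 139.1) = 139.1 kN → gross-section yield.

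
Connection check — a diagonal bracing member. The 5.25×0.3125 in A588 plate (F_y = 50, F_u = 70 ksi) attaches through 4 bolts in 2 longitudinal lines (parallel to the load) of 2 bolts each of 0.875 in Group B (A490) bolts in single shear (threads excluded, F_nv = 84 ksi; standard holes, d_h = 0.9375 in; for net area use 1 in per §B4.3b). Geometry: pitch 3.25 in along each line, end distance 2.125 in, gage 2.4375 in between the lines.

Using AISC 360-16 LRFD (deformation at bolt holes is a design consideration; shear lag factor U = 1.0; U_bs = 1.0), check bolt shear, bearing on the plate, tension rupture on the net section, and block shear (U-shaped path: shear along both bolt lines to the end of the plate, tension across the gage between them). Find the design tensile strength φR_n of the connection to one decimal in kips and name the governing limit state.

Bolt shear: A_b = π(0.875)²/4 = 0.60132 in². φR_n = 0.75 × 84 × 0.60132 × 4 × 1 = 151.5 kips.
Bearing (0.3125 in plate, F_u = 70 ksi): end bolts L_c = 2.125 − 0.9375/2 = 1.65625, R_n = min(1.2×1.65625×0.3125×70, 2.4×0.875×0.3125×70) = 43.477 kips/bolt; interior L_c = 3.25 − 0.9375 = 2.3125, R_n = 45.938 kips/bolt. φR_n = 0.75 × (2×43.477 + 2×45.938) = 134.1 kips.
Tension rupture (net): A_n = (5.25 − 2×1)×0.3125 = 1.0156 in² (U = 1.0, A_e = A_n). φR_n = 0.75 × 70 × 1.0156 = 53.3 kips.
Block shear: shear path 2×[2.125+1×3.25] = 2×5.375 in, A_gv = 3.3594, A_nv = 2×(5.375 − 1.5×1)×0.3125 = 2.4219 in²; tension across gage: (2.4375 − 1×1)×0.3125 = 0.44922 in². R_n = min(0.6×70×2.4219, 0.6×50×3.3594) + 1.0×70×0.44922 = min(101.72, 100.78) + 31.445 = 132.23 kips. φR_n = 0.75 × 132.23 = 99.2 kips.
Governing: min(151.5, 134.1, 53.3, 99.2) = 53.3 kips → net-section rupture.

53.3 kips (net-section rupture governs)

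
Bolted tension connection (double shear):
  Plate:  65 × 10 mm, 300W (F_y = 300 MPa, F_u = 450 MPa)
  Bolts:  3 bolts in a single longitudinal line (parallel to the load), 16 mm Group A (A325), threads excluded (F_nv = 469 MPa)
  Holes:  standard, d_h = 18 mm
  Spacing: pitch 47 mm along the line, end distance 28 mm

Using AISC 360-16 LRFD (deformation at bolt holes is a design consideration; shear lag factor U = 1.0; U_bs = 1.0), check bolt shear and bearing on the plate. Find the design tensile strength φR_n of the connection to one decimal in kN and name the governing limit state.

Bolt shear: A_b = π(16)²/4 = 201.06 mm². φR_n = 0.75 × 469 × 201.06 × 3 × 2 = 424.3 kN.
Bearing (10 mm plate, F_u = 450 MPa): end bolts L_c = 28 − 18/2 = 19, R_n = min(1.2×19×10×450, 2.4×16×10×450) = 102.6 kN/bolt; interior L_c = 47 − 18 = 29, R_n = 156.6 kN/bolt. φR_n = 0.75 × (1×102.6 + 2×156.6) = 311.9 kN.
Governing: min(424.3, 311.9) = 311.9 kN → bearing.

311.9 kN (bearing governs)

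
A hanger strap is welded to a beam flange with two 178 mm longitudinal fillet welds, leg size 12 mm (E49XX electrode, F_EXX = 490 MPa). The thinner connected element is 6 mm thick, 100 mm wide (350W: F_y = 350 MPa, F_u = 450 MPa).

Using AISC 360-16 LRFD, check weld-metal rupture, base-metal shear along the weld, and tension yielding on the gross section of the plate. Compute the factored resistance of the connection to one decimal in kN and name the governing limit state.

189.0 kN (gross-section yield governs)

Weld metal: throat = 0.707×12 = 8.484 mm, L = 2×178 = 356 mm. φR_n = 0.75 × 0.6 × 490 × 8.484 × 356 = 666.0 kN.
Base metal shear (6 mm plate): yield φR_n = 1.0×0.6×350×6×356 = 448.6 kN; rupture φR_n = 0.75×0.6×450×6×356 = 432.5 kN; take 432.5 kN (rupture).
Tension yield (gross): A_g = 100×6 = 600 mm². φR_n = 0.90 × 350 × 600 = 189.0 kN.
Governing: min(666.0, 432.5, 189.0) = 189.0 kN → gross-section yield.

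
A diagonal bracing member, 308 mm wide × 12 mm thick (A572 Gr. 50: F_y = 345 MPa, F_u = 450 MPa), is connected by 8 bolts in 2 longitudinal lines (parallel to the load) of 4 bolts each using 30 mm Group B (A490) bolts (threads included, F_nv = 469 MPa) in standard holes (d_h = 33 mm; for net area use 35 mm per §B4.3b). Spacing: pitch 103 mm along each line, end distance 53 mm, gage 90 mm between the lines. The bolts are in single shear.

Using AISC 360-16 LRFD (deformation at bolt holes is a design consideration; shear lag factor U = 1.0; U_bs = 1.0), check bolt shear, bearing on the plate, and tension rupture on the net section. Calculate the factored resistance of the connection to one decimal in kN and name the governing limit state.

963.9 kN (net-section rupture governs)

Bolt shear: A_b = π(30)²/4 = 706.86 mm². φR_n = 0.75 × 469 × 706.86 × 8 × 1 = 1989.1 kN.
Bearing (12 mm plate, F_u = 450 MPa): end bolts L_c = 53 − 33/2 = 36.5, R_n = min(1.2×36.5×12×450, 2.4×30×12×450) = 236.52 kN/bolt; interior L_c = 103 − 33 = 70, R_n = 388.8 kN/bolt. φR_n = 0.75 × (2×236.52 + 6×388.8) = 2104.4 kN.
Tension rupture (net): A_n = (308 − 2×35)×12 = 2856 mm² (U = 1.0, A_e = A_n). φR_n = 0.75 × 450 × 2856 = 963.9 kN.
Governing: min(1989.1, 2104.4, 963.9) = 963.9 kN → net-section rupture.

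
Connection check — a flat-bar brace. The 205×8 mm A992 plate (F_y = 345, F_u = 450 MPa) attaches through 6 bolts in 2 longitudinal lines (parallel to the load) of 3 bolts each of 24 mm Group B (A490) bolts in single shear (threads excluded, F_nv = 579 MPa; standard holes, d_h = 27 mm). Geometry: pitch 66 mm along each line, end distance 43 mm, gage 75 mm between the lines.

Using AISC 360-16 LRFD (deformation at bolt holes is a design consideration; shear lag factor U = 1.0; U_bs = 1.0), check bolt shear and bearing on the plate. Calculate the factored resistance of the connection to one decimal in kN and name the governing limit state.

696.6 kN (bearing governs)

Bolt shear: A_b = π(24)²/4 = 452.39 mm². φR_n = 0.75 × 579 × 452.39 × 6 × 1 = 1178.7 kN.
Bearing (8 mm plate, F_u = 450 MPa): end bolts L_c = 43 − 27/2 = 29.5, R_n = min(1.2×29.5×8×450, 2.4×24×8×450) = 127.44 kN/bolt; interior L_c = 66 − 27 = 39, R_n = 168.48 kN/bolt. φR_n = 0.75 × (2×127.44 + 4×168.48) = 696.6 kN.
Governing: min(1178.7, 696.6) = 696.6 kN → bearing.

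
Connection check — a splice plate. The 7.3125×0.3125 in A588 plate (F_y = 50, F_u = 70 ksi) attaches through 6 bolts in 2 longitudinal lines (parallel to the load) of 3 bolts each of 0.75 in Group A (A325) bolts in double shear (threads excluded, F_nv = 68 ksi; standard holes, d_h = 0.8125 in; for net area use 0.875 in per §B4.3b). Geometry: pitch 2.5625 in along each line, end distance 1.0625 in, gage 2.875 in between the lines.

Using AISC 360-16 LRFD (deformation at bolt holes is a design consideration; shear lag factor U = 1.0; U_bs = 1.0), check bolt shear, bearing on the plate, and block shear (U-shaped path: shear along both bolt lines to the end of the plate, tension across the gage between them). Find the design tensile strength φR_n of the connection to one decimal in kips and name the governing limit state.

Bolt shear: A_b = π(0.75)²/4 = 0.44179 in². φR_n = 0.75 × 68 × 0.44179 × 6 × 2 = 270.4 kips.
Bearing (0.3125 in plate, F_u = 70 ksi): end bolts L_c = 1.0625 − 0.8125/2 = 0.65625, R_n = min(1.2×0.65625×0.3125×70, 2.4×0.75×0.3125×70) = 17.227 kips/bolt; interior L_c = 2.5625 − 0.8125 = 1.75, R_n = 39.375 kips/bolt. φR_n = 0.75 × (2×17.227 + 4×39.375) = 144.0 kips.
Block shear: shear path 2×[1.0625+2×2.5625] = 2×6.1875 in, A_gv = 3.8672, A_nv = 2×(6.1875 − 2.5×0.875)×0.3125 = 2.5 in²; tension across gage: (2.875 − 1×0.875)×0.3125 = 0.625 in². R_n = min(0.6×70×2.5, 0.6×50×3.8672) + 1.0×70×0.625 = min(105, 116.02) + 43.75 = 148.75 kips. φR_n = 0.75 × 148.75 = 111.6 kips.
Governing: min(270.4, 144.0, 111.6) = 111.6 kips → block shear.

111.6 kips (block shear governs)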